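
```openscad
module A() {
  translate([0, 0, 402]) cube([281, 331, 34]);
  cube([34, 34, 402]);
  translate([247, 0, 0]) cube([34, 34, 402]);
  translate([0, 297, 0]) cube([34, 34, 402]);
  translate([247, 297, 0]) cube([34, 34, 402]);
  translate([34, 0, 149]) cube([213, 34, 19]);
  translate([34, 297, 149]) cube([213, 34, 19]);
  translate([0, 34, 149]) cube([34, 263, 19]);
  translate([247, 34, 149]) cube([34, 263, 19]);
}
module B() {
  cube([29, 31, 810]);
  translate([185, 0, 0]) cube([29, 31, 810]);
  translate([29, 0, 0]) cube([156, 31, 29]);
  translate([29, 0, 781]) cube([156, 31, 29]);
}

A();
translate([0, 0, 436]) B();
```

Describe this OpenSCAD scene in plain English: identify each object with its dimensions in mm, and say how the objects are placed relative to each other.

A is a simple wooden stool: a rectangular seat 281 mm (x) by 331 mm (y), 34 mm thick, top face at z = 436 mm, on four square legs, each 34×34 mm in cross-section. The legs rest on z = 0, each flush with a corner of the seat. Four stretchers, 34 mm wide and 19 mm tall, connect adjacent legs with their undersides at z = 149 mm, each running between the inner faces of the legs it joins and aligned with the legs' outer faces on the other axis.

B is a rectangular picture frame lying in the x–z plane (depth along y). The opening is 156 mm wide (x) by 752 mm tall (z), surrounded by a border 29 mm wide on all four sides. The frame is 31 mm deep and is made of two full-height vertical stiles with two horizontal rails fitted between them.

The picture frame is on top of the stool.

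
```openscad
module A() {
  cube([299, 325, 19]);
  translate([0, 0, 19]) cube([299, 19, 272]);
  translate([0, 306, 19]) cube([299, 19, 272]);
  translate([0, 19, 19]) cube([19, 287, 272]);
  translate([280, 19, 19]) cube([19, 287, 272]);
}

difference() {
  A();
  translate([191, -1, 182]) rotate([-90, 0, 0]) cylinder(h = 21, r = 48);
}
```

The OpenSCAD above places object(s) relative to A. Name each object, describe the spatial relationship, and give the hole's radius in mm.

A is an open box. The open box has a circular hole through its front wall. The hole's radius is 48 mm.

The subtracted cylinder has r = 48 mm.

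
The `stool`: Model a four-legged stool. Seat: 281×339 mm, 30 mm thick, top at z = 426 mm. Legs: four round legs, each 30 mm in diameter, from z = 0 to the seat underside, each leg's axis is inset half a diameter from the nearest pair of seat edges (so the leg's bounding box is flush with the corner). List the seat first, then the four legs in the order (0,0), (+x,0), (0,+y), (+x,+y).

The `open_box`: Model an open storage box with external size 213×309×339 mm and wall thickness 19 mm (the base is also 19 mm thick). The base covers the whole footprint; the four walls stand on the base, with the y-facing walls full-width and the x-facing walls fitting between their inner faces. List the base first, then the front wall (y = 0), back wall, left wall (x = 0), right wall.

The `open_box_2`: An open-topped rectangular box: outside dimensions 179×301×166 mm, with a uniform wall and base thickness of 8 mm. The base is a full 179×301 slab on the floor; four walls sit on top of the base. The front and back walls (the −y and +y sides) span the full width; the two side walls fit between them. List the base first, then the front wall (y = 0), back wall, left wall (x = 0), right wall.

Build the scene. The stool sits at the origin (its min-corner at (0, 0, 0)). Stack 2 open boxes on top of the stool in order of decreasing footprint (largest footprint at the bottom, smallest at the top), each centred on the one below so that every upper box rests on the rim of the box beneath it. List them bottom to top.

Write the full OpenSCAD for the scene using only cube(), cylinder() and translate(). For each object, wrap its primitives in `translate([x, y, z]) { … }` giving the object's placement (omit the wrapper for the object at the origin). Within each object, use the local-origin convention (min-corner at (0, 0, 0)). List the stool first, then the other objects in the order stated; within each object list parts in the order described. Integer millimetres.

translate([0, 0, 396]) cube([281, 339, 30]);
translate([15, 15, 0]) cylinder(h = 396, r = 15);
translate([266, 15, 0]) cylinder(h = 396, r = 15);
translate([15, 324, 0]) cylinder(h = 396, r = 15);
translate([266, 324, 0]) cylinder(h = 396, r = 15);
translate([34, 15, 426]) {
  cube([213, 309, 19]);
  translate([0, 0, 19]) cube([213, 19, 320]);
  translate([0, 290, 19]) cube([213, 19, 320]);
  translate([0, 19, 19]) cube([19, 271, 320]);
  translate([194, 19, 19]) cube([19, 271, 320]);
}
translate([51, 19, 765]) {
  cube([179, 301, 8]);
  translate([0, 0, 8]) cube([179, 8, 158]);
  translate([0, 293, 8]) cube([179, 8, 158]);
  translate([0, 8, 8]) cube([8, 285, 158]);
  translate([171, 8, 8]) cube([8, 285, 158]);
}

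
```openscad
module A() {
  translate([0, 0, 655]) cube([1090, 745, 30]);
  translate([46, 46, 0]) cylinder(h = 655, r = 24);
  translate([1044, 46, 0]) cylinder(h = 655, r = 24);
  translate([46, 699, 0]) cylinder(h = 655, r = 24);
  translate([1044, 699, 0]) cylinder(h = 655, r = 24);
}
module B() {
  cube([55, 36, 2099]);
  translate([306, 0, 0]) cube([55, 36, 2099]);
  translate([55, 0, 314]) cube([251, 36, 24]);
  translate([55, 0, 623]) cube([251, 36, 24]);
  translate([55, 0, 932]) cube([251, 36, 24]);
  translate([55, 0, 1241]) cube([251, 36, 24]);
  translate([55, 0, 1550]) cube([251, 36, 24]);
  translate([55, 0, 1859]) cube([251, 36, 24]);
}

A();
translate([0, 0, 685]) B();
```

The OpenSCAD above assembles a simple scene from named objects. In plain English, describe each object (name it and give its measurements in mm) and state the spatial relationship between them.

A is a rectangular dining table. The top is 1090×745×30 mm with its upper surface at z = 685 mm. It stands on four round legs of 48 mm diameter, each leg's bounding box inset 22 mm from the nearest pair of top edges, running from the floor to the underside of the top.

B is a wooden ladder with two side rails of 55×36 mm section and 2099 mm height, set 361 mm apart overall. Between them run 6 rectangular rungs (36 mm deep, 24 mm thick), front faces flush with the rails' −y face. The bottom of the first rung is 314 mm above the floor and each subsequent rung is 309 mm higher than the one below.

The ladder is on top of the table.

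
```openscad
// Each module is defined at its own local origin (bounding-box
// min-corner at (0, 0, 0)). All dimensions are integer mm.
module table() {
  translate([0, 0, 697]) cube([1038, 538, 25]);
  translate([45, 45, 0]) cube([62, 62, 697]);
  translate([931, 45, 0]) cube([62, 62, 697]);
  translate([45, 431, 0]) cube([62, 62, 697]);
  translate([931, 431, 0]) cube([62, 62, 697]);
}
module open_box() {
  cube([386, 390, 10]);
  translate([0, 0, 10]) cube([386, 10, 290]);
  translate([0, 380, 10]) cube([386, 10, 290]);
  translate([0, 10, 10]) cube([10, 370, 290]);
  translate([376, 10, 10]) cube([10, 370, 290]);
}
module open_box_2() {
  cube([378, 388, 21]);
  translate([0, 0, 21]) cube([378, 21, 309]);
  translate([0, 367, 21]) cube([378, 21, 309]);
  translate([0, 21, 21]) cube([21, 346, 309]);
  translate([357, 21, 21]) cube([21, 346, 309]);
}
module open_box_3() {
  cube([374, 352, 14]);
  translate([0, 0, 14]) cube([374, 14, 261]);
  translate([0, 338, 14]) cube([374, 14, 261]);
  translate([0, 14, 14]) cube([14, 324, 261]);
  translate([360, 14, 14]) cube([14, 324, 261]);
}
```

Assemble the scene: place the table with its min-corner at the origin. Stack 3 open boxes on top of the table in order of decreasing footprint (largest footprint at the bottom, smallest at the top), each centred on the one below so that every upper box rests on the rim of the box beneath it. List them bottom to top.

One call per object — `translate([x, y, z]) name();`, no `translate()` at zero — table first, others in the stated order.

table();
translate([326, 74, 722]) open_box();
translate([330, 75, 1022]) open_box_2();
translate([332, 93, 1352]) open_box_3();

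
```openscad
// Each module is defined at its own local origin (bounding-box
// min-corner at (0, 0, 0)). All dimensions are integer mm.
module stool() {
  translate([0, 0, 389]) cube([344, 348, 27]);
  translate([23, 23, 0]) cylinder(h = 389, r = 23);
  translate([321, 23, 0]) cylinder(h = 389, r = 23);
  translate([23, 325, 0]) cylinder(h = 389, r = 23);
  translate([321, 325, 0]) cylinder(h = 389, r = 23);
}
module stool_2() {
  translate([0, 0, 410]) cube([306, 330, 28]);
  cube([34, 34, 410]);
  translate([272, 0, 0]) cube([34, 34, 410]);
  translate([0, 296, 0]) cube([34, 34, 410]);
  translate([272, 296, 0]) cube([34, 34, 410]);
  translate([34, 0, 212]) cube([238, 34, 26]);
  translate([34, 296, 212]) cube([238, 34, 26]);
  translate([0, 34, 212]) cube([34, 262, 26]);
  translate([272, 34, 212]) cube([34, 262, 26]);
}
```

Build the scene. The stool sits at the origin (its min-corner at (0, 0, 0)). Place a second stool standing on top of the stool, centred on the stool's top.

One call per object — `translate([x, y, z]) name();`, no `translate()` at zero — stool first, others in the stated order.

stool();
translate([19, 9, 416]) stool_2();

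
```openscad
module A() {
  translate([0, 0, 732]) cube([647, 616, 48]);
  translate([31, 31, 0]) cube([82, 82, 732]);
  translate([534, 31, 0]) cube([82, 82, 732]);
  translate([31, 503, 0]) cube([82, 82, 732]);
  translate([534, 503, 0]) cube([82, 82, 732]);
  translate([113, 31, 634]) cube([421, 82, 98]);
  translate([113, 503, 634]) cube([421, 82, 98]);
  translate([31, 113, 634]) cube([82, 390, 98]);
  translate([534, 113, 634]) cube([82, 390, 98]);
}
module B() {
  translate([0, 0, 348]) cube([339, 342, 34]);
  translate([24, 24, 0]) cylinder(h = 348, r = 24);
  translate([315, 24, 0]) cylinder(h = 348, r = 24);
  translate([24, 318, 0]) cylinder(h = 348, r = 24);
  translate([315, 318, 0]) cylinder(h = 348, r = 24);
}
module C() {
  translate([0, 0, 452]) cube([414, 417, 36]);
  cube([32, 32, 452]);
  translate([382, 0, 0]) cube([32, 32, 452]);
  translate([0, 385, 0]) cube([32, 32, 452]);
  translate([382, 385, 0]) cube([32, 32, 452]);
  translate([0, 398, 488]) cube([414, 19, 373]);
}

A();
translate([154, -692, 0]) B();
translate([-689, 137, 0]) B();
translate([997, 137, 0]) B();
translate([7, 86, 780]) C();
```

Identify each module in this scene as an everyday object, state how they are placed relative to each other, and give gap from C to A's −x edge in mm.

A is a table. B is a stool. C is a chair. Three stools sit around the table at the −y, −x, +x sides. The chair is on top of the table. The gap from the chair to the table's −x edge is 7 mm.

The chair's min-x is at 7; the table's min-x is 0; gap = 7 mm.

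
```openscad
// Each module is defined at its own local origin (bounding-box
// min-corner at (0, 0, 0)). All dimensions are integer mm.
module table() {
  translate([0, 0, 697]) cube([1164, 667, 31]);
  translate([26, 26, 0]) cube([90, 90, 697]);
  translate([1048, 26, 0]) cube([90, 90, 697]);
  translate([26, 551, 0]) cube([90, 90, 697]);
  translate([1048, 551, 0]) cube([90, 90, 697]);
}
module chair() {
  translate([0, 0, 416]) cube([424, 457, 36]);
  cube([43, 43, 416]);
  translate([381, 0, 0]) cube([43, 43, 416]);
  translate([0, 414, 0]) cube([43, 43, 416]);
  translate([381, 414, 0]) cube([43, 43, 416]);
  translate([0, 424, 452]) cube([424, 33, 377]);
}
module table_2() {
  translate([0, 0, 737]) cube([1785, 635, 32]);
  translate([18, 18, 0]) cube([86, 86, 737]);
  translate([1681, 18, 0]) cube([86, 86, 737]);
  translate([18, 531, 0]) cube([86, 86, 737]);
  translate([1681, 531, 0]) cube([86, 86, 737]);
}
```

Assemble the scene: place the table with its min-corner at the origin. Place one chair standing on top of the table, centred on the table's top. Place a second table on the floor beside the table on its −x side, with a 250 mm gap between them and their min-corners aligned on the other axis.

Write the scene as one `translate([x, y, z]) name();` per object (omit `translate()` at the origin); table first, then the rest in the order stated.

table();
translate([370, 105, 728]) chair();
translate([-2035, 0, 0]) table_2();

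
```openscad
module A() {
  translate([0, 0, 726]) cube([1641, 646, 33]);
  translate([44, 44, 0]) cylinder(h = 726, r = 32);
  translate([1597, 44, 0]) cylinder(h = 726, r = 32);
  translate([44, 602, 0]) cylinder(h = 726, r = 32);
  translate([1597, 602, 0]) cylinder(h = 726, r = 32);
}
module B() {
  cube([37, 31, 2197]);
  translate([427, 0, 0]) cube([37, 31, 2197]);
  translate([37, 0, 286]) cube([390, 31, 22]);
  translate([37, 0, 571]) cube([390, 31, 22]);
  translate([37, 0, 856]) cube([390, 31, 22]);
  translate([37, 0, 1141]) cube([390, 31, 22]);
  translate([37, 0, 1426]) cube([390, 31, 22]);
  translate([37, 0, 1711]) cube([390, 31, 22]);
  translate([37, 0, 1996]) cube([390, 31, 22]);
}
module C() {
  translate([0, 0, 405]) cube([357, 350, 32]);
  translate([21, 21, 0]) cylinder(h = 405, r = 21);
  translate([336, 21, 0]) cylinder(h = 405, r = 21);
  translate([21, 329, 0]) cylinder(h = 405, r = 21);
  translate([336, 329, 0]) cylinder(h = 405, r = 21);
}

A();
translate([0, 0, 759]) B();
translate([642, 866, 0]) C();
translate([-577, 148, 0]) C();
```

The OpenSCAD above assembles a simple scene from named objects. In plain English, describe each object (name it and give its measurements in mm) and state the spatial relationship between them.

A is a table with a 1641×646 mm rectangular top, 33 mm thick, top surface at z = 759 mm, supported by four round legs of 64 mm diameter, each leg's bounding box inset 12 mm from the nearest pair of top edges, running from the floor.

B is a straight ladder. Two 37×31 mm vertical rails, 2197 mm tall, stand 464 mm apart (outside-to-outside) with their front faces coplanar on the −y side. 7 rungs, each 31 mm deep and 22 mm tall, span between the inner faces of the rails, front faces flush with the rails. The lowest rung's underside is at z = 286 mm and rungs are spaced 285 mm apart (underside to underside).

C is a simple wooden stool: a rectangular seat 357 mm (x) by 350 mm (y), 32 mm thick, top face at z = 437 mm, on four round legs, each 42 mm in diameter. The legs rest on z = 0, each leg's axis is inset half a diameter from the nearest pair of seat edges (so the leg's bounding box is flush with the corner).

The ladder is on top of the table. Two stools sit around the table at the +y, −x sides.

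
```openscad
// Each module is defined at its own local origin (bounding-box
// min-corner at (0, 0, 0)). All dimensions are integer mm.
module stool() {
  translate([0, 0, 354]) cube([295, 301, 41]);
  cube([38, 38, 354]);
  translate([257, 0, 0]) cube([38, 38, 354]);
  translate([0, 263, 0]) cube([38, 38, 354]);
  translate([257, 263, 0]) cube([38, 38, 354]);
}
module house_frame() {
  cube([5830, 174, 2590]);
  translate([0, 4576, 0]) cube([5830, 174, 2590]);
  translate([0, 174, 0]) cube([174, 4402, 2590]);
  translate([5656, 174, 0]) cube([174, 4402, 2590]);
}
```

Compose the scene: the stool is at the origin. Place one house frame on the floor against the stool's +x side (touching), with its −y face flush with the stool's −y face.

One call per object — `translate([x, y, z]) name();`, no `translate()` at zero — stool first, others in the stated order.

stool();
translate([295, 0, 0]) house_frame();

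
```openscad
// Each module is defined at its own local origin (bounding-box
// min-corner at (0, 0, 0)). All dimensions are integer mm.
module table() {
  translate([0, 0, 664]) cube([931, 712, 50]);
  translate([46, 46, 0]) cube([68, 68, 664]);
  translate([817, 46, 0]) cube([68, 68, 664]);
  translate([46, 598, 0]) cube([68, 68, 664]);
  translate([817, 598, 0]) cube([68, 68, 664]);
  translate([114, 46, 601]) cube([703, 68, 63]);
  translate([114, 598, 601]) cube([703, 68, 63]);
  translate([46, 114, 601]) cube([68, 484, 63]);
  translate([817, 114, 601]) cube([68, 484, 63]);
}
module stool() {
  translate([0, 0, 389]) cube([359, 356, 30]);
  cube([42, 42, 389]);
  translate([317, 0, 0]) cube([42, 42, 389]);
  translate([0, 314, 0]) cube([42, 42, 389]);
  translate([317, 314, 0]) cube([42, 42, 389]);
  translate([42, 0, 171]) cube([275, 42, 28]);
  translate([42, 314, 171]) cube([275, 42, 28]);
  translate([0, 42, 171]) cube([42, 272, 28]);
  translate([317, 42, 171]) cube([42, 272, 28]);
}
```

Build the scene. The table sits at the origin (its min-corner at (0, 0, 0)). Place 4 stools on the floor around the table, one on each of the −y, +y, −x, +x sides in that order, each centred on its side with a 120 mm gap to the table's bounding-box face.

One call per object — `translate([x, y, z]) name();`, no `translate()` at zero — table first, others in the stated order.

table();
translate([286, -476, 0]) stool();
translate([286, 832, 0]) stool();
translate([-479, 178, 0]) stool();
translate([1051, 178, 0]) stool();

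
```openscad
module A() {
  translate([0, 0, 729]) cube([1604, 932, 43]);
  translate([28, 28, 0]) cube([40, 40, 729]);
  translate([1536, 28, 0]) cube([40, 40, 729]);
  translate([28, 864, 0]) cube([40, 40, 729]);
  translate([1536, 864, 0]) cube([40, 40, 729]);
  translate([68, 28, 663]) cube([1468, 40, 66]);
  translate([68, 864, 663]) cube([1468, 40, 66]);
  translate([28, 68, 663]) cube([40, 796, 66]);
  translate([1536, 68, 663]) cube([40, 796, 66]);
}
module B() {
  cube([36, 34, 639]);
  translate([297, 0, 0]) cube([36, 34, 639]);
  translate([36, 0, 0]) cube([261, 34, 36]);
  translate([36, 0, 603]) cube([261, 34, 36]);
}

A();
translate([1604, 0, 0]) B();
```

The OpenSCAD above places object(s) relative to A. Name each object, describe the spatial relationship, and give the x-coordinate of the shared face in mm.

A is a table. B is a picture frame. The picture frame is against the table's +x side, with their −y faces flush. The x-coordinate of the shared face is 1604 mm.

The table's +x face and the picture frame's −x face are both at x = 1604 mm.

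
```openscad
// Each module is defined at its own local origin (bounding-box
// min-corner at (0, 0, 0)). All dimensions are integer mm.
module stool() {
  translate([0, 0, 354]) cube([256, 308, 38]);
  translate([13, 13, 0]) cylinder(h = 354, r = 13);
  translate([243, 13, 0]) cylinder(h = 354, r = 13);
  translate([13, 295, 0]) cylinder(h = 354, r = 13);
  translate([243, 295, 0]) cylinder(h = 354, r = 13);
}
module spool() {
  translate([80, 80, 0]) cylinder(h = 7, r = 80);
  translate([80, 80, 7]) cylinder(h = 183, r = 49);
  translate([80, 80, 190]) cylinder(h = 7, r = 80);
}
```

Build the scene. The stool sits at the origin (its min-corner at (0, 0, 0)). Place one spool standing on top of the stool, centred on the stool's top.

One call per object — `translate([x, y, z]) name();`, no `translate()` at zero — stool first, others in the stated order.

stool();
translate([48, 74, 392]) spool();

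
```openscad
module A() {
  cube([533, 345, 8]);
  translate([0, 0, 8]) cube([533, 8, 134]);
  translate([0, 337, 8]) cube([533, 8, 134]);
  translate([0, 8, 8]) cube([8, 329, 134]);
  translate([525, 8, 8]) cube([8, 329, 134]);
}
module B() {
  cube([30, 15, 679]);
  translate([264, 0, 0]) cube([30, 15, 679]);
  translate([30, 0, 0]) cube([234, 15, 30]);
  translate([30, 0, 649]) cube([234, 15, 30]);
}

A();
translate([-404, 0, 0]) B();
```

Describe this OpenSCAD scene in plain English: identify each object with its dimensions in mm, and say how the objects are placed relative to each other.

A is an open storage box with external size 533×345×142 mm and wall thickness 8 mm (the base is also 8 mm thick). The base covers the whole footprint; the four walls stand on the base, with the y-facing walls full-width and the x-facing walls fitting between their inner faces.

B is a picture frame with a 234×619 mm rectangular opening (x by z) and a uniform 30 mm border on every side. Frame depth is 15 mm along y. It is built from two vertical stiles running the full outside height and two horizontal rails spanning the gap between the stiles.

The picture frame is on the floor beside the open box on its −x side.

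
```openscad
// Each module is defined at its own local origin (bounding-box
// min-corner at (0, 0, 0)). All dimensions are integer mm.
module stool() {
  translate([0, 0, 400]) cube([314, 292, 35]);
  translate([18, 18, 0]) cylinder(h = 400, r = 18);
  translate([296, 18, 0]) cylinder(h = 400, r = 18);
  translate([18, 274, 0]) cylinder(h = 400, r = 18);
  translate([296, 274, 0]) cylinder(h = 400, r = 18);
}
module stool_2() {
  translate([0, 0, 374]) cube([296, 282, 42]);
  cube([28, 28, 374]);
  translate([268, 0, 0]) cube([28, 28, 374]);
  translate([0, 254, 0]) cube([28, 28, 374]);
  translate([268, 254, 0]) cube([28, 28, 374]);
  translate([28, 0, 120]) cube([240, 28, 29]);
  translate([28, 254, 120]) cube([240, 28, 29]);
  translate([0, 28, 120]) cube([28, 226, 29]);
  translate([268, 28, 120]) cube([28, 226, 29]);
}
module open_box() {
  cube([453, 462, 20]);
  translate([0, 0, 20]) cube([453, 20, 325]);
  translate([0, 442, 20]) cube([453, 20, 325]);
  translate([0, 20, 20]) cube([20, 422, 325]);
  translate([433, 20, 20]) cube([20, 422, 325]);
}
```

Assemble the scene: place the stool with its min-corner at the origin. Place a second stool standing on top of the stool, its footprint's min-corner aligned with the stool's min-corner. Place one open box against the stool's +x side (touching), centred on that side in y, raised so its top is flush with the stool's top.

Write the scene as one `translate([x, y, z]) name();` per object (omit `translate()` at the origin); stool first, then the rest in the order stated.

stool();
translate([0, 0, 435]) stool_2();
translate([314, -85, 90]) open_box();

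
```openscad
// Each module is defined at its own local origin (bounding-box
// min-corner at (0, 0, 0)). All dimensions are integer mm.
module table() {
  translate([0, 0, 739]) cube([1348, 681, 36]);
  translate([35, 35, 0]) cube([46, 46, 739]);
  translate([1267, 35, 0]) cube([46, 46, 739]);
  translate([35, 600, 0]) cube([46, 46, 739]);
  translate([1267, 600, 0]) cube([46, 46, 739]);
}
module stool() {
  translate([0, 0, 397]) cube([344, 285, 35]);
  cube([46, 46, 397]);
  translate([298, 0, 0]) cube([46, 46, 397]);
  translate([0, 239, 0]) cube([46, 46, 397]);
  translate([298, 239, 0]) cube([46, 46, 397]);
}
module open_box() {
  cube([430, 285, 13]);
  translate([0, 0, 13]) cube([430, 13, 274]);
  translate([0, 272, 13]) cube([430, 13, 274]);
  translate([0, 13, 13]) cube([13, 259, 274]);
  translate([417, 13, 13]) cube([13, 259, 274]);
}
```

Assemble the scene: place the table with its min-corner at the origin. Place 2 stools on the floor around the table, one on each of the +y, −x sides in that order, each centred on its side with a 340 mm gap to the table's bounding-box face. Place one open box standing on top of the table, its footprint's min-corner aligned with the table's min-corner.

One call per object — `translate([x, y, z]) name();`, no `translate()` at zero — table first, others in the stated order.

table();
translate([502, 1021, 0]) stool();
translate([-684, 198, 0]) stool();
translate([0, 0, 775]) open_box();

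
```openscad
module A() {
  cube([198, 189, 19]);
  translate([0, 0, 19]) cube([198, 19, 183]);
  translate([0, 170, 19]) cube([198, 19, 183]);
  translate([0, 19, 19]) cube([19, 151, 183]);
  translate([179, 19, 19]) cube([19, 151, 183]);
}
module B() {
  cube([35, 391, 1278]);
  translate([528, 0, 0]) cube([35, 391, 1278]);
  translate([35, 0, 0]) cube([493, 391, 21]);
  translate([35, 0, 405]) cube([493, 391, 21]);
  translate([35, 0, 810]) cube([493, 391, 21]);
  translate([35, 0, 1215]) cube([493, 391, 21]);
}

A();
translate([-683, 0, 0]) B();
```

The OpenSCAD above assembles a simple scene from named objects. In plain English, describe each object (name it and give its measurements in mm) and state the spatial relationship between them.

A is an open-topped rectangular box: outside dimensions 198×189×202 mm, with a uniform wall and base thickness of 19 mm. The base is a full 198×189 slab on the floor; four walls sit on top of the base. The front and back walls (the −y and +y sides) span the full width; the two side walls fit between them.

B is an open bookshelf. Two side panels, each 35 mm thick, 391 mm deep and 1278 mm tall, stand 563 mm apart (outside-to-outside). Between them sit 4 shelves, each 21 mm thick and 391 mm deep, spanning the full gap between the sides. The bottom shelf rests on the floor (its underside at z = 0) and the clear gap between one shelf's top and the next shelf's underside is 384 mm.

The bookshelf is on the floor beside the open box on its −x side.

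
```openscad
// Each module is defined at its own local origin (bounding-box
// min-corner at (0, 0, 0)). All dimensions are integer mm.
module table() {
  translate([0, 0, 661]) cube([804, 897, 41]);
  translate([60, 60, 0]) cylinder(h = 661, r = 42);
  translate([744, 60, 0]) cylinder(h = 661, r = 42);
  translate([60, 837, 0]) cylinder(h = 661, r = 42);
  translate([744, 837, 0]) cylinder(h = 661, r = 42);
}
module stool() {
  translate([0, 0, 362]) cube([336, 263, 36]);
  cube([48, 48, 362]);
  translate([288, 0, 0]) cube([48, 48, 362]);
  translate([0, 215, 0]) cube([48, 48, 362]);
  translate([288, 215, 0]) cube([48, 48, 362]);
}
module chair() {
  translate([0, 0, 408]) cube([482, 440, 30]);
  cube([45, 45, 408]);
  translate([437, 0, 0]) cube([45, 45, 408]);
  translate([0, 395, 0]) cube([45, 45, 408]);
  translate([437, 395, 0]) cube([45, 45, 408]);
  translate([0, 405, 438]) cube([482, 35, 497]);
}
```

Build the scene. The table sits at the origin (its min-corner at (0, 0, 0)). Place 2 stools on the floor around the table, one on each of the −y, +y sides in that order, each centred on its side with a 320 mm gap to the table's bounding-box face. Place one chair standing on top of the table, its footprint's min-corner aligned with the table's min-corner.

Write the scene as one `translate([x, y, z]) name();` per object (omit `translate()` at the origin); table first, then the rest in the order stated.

table();
translate([234, -583, 0]) stool();
translate([234, 1217, 0]) stool();
translate([0, 0, 702]) chair();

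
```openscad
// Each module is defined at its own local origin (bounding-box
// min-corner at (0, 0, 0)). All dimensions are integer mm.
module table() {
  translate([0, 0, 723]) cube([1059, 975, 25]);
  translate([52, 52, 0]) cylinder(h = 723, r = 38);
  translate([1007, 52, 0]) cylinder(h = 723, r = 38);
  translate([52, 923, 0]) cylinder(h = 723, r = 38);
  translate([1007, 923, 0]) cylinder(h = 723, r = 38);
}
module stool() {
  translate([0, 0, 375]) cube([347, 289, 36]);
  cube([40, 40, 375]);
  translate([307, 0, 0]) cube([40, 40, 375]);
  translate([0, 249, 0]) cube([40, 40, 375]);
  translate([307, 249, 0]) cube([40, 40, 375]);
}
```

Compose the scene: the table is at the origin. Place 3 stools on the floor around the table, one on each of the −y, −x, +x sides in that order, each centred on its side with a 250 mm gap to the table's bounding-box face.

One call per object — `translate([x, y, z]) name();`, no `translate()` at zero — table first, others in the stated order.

table();
translate([356, -539, 0]) stool();
translate([-597, 343, 0]) stool();
translate([1309, 343, 0]) stool();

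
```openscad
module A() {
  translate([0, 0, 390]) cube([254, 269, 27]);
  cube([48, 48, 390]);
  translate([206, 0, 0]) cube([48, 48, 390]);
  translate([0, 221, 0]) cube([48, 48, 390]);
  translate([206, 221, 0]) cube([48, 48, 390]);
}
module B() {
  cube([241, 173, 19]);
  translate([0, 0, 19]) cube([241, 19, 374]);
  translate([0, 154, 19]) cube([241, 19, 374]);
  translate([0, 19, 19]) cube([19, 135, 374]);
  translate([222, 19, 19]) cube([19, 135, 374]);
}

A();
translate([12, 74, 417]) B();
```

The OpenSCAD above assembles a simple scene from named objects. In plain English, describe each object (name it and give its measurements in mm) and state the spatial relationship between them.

A is a four-legged stool. The seat is a 254×269×27 mm slab whose top surface is at z = 417 mm; four square legs, each 48×48 mm in cross-section, run from the floor (z = 0) to the underside of the seat, each flush with a corner of the seat.

B is an open-topped rectangular box: outside dimensions 241×173×393 mm, with a uniform wall and base thickness of 19 mm. The base is a full 241×173 slab on the floor; four walls sit on top of the base. The front and back walls (the −y and +y sides) span the full width; the two side walls fit between them.

The open box is on top of the stool.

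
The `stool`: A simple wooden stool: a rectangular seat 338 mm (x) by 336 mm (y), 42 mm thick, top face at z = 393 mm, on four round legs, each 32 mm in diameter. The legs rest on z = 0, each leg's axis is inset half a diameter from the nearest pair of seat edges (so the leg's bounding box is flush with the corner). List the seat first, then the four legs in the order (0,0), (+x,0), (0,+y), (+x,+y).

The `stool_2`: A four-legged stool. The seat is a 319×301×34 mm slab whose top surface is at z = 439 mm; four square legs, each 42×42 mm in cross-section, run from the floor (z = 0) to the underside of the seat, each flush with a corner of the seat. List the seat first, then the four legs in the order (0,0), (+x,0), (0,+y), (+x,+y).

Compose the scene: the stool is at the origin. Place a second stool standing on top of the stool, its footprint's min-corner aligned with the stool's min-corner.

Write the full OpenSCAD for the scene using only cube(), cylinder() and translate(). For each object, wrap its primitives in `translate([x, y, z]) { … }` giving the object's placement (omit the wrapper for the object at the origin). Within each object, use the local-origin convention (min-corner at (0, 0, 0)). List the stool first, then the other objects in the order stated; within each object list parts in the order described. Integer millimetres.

translate([0, 0, 351]) cube([338, 336, 42]);
translate([16, 16, 0]) cylinder(h = 351, r = 16);
translate([322, 16, 0]) cylinder(h = 351, r = 16);
translate([16, 320, 0]) cylinder(h = 351, r = 16);
translate([322, 320, 0]) cylinder(h = 351, r = 16);
translate([0, 0, 393]) {
  translate([0, 0, 405]) cube([319, 301, 34]);
  cube([42, 42, 405]);
  translate([277, 0, 0]) cube([42, 42, 405]);
  translate([0, 259, 0]) cube([42, 42, 405]);
  translate([277, 259, 0]) cube([42, 42, 405]);
}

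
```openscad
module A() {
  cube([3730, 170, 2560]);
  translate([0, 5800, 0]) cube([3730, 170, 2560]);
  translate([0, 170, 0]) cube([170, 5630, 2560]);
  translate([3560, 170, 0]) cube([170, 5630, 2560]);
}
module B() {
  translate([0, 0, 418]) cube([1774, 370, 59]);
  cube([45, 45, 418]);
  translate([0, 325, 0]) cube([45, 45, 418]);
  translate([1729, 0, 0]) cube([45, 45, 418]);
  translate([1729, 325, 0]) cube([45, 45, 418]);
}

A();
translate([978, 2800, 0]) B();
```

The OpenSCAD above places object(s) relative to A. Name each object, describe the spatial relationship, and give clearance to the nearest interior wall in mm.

Clearances: x = 808, y = 2630; minimum 808 mm.

A is a house frame. B is a bench. The bench sits inside the house frame, centred. The clearance to the nearest interior wall is 808 mm.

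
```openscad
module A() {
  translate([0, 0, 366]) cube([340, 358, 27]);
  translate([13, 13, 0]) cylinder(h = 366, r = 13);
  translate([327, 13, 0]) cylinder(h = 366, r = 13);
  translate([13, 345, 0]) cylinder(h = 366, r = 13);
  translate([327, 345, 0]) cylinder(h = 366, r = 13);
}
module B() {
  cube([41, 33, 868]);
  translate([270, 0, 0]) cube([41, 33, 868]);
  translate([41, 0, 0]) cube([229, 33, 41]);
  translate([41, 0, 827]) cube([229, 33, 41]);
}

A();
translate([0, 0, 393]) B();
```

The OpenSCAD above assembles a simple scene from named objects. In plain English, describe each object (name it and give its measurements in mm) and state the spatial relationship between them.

A is a four-legged stool. The seat is 340×358 mm, 27 mm thick, top at z = 393 mm. It stands on four round legs, each 26 mm in diameter, from z = 0 to the seat underside, each leg's axis is inset half a diameter from the nearest pair of seat edges (so the leg's bounding box is flush with the corner).

B is a picture frame with a 229×786 mm rectangular opening (x by z) and a uniform 41 mm border on every side. Frame depth is 33 mm along y. It is built from two vertical stiles running the full outside height and two horizontal rails spanning the gap between the stiles.

The picture frame is on top of the stool.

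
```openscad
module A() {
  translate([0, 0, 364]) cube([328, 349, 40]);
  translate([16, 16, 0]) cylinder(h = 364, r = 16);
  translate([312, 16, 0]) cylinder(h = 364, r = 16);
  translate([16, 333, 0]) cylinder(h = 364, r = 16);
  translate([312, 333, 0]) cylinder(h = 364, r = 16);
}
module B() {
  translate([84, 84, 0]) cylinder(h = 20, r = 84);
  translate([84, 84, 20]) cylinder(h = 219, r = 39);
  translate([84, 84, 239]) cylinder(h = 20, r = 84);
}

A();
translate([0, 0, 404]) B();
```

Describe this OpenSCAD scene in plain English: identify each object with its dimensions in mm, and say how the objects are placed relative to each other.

A is a four-legged stool. The seat is 328×349 mm, 40 mm thick, top at z = 404 mm. It stands on four round legs, each 32 mm in diameter, from z = 0 to the seat underside, each leg's axis is inset half a diameter from the nearest pair of seat edges (so the leg's bounding box is flush with the corner).

B is a spool: two coaxial disc flanges of radius 84 mm and thickness 20 mm, joined by a core cylinder of radius 39 mm and height 219 mm. The lower flange rests on z = 0 and the three cylinders share a vertical axis.

The spool is on top of the stool.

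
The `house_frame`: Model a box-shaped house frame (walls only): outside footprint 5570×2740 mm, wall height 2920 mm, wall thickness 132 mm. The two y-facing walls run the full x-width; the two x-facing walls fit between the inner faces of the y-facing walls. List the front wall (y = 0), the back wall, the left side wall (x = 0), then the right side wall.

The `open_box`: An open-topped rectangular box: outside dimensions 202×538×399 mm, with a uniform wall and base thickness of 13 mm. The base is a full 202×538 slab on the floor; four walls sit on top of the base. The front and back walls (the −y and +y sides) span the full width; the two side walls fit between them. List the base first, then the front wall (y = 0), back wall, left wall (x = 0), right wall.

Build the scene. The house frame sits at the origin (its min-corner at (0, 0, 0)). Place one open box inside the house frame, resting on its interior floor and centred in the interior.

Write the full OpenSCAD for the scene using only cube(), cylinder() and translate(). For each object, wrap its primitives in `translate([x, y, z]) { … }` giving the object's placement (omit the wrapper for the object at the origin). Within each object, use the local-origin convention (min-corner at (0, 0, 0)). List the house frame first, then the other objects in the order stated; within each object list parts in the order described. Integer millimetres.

cube([5570, 132, 2920]);
translate([0, 2608, 0]) cube([5570, 132, 2920]);
translate([0, 132, 0]) cube([132, 2476, 2920]);
translate([5438, 132, 0]) cube([132, 2476, 2920]);
translate([2684, 1101, 0]) {
  cube([202, 538, 13]);
  translate([0, 0, 13]) cube([202, 13, 386]);
  translate([0, 525, 13]) cube([202, 13, 386]);
  translate([0, 13, 13]) cube([13, 512, 386]);
  translate([189, 13, 13]) cube([13, 512, 386]);
}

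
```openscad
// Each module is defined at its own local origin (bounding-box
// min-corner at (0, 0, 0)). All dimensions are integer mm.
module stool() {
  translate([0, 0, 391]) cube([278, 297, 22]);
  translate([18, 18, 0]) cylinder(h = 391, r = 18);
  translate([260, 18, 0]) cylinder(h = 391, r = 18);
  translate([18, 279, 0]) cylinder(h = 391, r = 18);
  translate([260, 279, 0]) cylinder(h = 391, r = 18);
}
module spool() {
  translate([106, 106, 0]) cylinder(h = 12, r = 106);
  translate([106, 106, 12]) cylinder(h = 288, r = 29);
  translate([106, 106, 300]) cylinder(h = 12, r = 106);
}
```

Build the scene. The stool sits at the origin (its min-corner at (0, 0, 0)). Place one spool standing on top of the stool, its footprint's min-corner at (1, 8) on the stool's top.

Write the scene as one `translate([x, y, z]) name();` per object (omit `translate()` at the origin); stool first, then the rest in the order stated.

stool();
translate([1, 8, 413]) spool();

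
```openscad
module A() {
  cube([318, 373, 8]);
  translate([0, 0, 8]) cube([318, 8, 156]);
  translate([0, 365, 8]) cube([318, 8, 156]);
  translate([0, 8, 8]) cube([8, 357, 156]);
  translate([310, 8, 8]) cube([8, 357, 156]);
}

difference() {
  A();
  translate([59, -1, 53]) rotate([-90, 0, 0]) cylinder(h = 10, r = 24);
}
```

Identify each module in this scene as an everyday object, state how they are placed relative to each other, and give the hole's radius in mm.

A is an open box. The open box has a circular hole through its front wall. The hole's radius is 24 mm.

The subtracted cylinder has r = 24 mm.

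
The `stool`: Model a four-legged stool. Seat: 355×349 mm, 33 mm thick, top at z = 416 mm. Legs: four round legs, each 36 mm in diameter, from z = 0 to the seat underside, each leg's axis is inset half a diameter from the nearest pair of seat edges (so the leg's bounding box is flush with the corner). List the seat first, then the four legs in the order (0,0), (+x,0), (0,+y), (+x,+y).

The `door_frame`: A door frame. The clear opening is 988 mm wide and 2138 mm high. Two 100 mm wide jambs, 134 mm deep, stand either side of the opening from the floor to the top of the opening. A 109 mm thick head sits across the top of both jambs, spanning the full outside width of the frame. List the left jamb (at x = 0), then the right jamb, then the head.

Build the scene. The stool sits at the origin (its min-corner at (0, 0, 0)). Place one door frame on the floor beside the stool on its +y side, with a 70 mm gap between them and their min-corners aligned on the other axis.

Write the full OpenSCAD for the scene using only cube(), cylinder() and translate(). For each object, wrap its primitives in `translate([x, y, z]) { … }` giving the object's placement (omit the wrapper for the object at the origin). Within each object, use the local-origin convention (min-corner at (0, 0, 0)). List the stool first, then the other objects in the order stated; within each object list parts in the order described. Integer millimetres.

translate([0, 0, 383]) cube([355, 349, 33]);
translate([18, 18, 0]) cylinder(h = 383, r = 18);
translate([337, 18, 0]) cylinder(h = 383, r = 18);
translate([18, 331, 0]) cylinder(h = 383, r = 18);
translate([337, 331, 0]) cylinder(h = 383, r = 18);
translate([0, 419, 0]) {
  cube([100, 134, 2138]);
  translate([1088, 0, 0]) cube([100, 134, 2138]);
  translate([0, 0, 2138]) cube([1188, 134, 109]);
}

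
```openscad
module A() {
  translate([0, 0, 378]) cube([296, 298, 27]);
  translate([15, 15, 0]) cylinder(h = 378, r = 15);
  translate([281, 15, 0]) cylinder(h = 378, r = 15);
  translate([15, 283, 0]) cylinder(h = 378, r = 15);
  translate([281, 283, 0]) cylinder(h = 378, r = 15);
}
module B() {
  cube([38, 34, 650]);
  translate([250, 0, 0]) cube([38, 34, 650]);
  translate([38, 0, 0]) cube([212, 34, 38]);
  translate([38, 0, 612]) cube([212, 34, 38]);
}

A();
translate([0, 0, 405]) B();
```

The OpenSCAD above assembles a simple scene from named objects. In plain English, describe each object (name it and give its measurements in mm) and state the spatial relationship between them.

A is a four-legged stool. The seat is 296×298 mm, 27 mm thick, top at z = 405 mm. It stands on four round legs, each 30 mm in diameter, from z = 0 to the seat underside, each leg's axis is inset half a diameter from the nearest pair of seat edges (so the leg's bounding box is flush with the corner).

B is a rectangular picture frame lying in the x–z plane (depth along y). The opening is 212 mm wide (x) by 574 mm tall (z), surrounded by a border 38 mm wide on all four sides. The frame is 34 mm deep and is made of two full-height vertical stiles with two horizontal rails fitted between them.

The picture frame is on top of the stool.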